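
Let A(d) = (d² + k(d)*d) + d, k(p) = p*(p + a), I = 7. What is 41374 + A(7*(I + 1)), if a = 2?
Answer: 226454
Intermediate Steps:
k(p) = p*(2 + p) (k(p) = p*(p + 2) = p*(2 + p))
A(d) = d + d² + d²*(2 + d) (A(d) = (d² + (d*(2 + d))*d) + d = (d² + d²*(2 + d)) + d = d + d² + d²*(2 + d))
41374 + A(7*(I + 1)) = 41374 + (7*(7 + 1))*(1 + 7*(7 + 1) + (7*(7 + 1))*(2 + 7*(7 + 1))) = 41374 + (7*8)*(1 + 7*8 + (7*8)*(2 + 7*8)) = 41374 + 56*(1 + 56 + 56*(2 + 56)) = 41374 + 56*(1 + 56 + 56*58) = 41374 + 56*(1 + 56 + 3248) = 41374 + 56*3305 = 41374 + 185080 = 226454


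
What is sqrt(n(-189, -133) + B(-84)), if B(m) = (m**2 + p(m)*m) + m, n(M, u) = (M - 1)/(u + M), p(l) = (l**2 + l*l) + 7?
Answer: I*sqrt(30561465809)/161 ≈ 1085.8*I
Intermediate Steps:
p(l) = 7 + 2*l**2 (p(l) = (l**2 + l**2) + 7 = 2*l**2 + 7 = 7 + 2*l**2)
n(M, u) = (-1 + M)/(M + u)
B(m) = m + m**2 + m*(7 + 2*m**2) (B(m) = (m**2 + (7 + 2*m**2)*m) + m = (m**2 + m*(7 + 2*m**2)) + m = m + m**2 + m*(7 + 2*m**2))
sqrt(n(-189, -133) + B(-84)) = sqrt((-1 - 189)/(-189 - 133) - 84*(8 - 84 + 2*(-84)**2)) = sqrt(-190/(-322) - 84*(8 - 84 + 2*7056)) = sqrt(-1/322*(-190) - 84*(8 - 84 + 14112)) = sqrt(95/161 - 84*14036) = sqrt(95/161 - 1179024) = sqrt(-189822769/161) = I*sqrt(30561465809)/161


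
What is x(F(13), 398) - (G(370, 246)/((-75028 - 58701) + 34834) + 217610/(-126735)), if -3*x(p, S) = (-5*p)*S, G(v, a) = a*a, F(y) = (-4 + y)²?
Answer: 44896791931564/835563855 ≈ 53732.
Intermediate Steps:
G(v, a) = a²
x(p, S) = 5*S*p/3 (x(p, S) = -(-5*p)*S/3 = -(-5)*S*p/3 = 5*S*p/3)
x(F(13), 398) - (G(370, 246)/((-75028 - 58701) + 34834) + 217610/(-126735)) = (5/3)*398*(-4 + 13)² - (246²/((-75028 - 58701) + 34834) + 217610/(-126735)) = (5/3)*398*9² - (60516/(-133729 + 34834) + 217610*(-1/126735)) = (5/3)*398*81 - (60516/(-98895) - 43522/25347) = 53730 - (60516*(-1/98895) - 43522/25347) = 53730 - (-20172/32965 - 43522/25347) = 53730 - 1*(-1946002414/835563855) = 53730 + 1946002414/835563855 = 44896791931564/835563855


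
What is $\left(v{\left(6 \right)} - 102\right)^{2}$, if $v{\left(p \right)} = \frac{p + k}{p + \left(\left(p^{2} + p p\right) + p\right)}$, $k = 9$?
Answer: $\frac{8128201}{784} \approx 10368.0$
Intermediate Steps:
$v{\left(p \right)} = \frac{9 + p}{2 p + 2 p^{2}}$ ($v{\left(p \right)} = \frac{p + 9}{p + \left(\left(p^{2} + p p\right) + p\right)} = \frac{9 + p}{p + \left(\left(p^{2} + p^{2}\right) + p\right)} = \frac{9 + p}{p + \left(2 p^{2} + p\right)} = \frac{9 + p}{p + \left(p + 2 p^{2}\right)} = \frac{9 + p}{2 p + 2 p^{2}}$)
$\left(v{\left(6 \right)} - 102\right)^{2} = \left(\frac{9 + 6}{2 \cdot 6 \left(1 + 6\right)} - 102\right)^{2} = \left(\frac{1}{2} \cdot \frac{1}{6} \cdot \frac{1}{7} \cdot 15 - 102\right)^{2} = \left(\frac{5}{28} - 102\right)^{2} = \left(- \frac{2851}{28}\right)^{2} = \frac{8128201}{784}$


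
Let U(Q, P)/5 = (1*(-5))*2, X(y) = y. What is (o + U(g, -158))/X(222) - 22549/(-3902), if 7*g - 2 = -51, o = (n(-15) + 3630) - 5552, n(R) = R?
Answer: -686849/216561 ≈ -3.1716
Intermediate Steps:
o = -1937 (o = (-15 + 3630) - 5552 = 3615 - 5552 = -1937)
g = -7 (g = 2/7 + (⅐)*(-51) = 2/7 - 51/7 = -7)
U(Q, P) = -50 (U(Q, P) = 5*((1*(-5))*2) = 5*(-5*2) = 5*(-10) = -50)
(o + U(g, -158))/X(222) - 22549/(-3902) = (-1937 - 50)/222 - 22549/(-3902) = -1987*1/222 - 22549*(-1/3902) = -1987/222 + 22549/3902 = -686849/216561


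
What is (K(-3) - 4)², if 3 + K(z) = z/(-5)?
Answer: 1024/25 ≈ 40.960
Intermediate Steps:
K(z) = -3 - z/5 (K(z) = -3 + z/(-5) = -3 + z*(-⅕) = -3 - z/5)
(K(-3) - 4)² = ((-3 - ⅕*(-3)) - 4)² = ((-3 + ⅗) - 4)² = (-12/5 - 4)² = (-32/5)² = 1024/25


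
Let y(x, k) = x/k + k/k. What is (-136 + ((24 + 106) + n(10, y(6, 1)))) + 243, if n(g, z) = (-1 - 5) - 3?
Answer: 228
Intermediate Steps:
y(x, k) = 1 + x/k (y(x, k) = x/k + 1 = 1 + x/k)
n(g, z) = -9 (n(g, z) = -6 - 3 = -9)
(-136 + ((24 + 106) + n(10, y(6, 1)))) + 243 = (-136 + ((24 + 106) - 9)) + 243 = (-136 + (130 - 9)) + 243 = (-136 + 121) + 243 = -15 + 243 = 228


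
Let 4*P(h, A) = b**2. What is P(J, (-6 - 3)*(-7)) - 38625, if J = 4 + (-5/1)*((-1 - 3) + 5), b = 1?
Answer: -154499/4 ≈ -38625.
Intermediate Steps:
J = -1 (J = 4 + (-5*1)*(-4 + 5) = 4 - 5*1 = 4 - 5 = -1)
P(h, A) = 1/4 (P(h, A) = (1/4)*1**2 = (1/4)*1 = 1/4)
P(J, (-6 - 3)*(-7)) - 38625 = 1/4 - 38625 = -154499/4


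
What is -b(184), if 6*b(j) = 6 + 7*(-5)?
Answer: 29/6 ≈ 4.8333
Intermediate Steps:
b(j) = -29/6 (b(j) = (6 + 7*(-5))/6 = (6 - 35)/6 = (1/6)*(-29) = -29/6)
-b(184) = -1*(-29/6) = 29/6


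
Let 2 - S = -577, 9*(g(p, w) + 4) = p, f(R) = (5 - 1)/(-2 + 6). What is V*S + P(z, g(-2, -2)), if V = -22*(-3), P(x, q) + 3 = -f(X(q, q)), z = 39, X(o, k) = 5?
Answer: 38210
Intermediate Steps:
f(R) = 1 (f(R) = 4/4 = 4*(¼) = 1)
g(p, w) = -4 + p/9
S = 579 (S = 2 - 1*(-577) = 2 + 577 = 579)
P(x, q) = -4 (P(x, q) = -3 - 1*1 = -3 - 1 = -4)
V = 66
V*S + P(z, g(-2, -2)) = 66*579 - 4 = 38214 - 4 = 38210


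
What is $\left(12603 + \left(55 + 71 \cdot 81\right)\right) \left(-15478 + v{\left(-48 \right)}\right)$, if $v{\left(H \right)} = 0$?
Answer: $-284934502$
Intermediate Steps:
$\left(12603 + \left(55 + 71 \cdot 81\right)\right) \left(-15478 + v{\left(-48 \right)}\right) = \left(12603 + \left(55 + 71 \cdot 81\right)\right) \left(-15478 + 0\right) = \left(12603 + \left(55 + 5751\right)\right) \left(-15478\right) = \left(12603 + 5806\right) \left(-15478\right) = 18409 \left(-15478\right) = -284934502$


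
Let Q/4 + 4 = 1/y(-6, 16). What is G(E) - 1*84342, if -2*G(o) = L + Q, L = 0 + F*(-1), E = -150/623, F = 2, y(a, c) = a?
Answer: -252998/3 ≈ -84333.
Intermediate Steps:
E = -150/623 (E = -150*1/623 = -150/623 ≈ -0.24077)
Q = -50/3 (Q = -16 + 4/(-6) = -16 + 4*(-1/6) = -16 - 2/3 = -50/3 ≈ -16.667)
L = -2 (L = 0 + 2*(-1) = 0 - 2 = -2)
G(o) = 28/3 (G(o) = -(-2 - 50/3)/2 = -1/2*(-56/3) = 28/3)
G(E) - 1*84342 = 28/3 - 1*84342 = 28/3 - 84342 = -252998/3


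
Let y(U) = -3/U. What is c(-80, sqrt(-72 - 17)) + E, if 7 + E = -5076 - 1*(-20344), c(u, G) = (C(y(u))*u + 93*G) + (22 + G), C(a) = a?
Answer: 15280 + 94*I*sqrt(89) ≈ 15280.0 + 886.79*I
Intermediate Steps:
c(u, G) = 19 + 94*G (c(u, G) = ((-3/u)*u + 93*G) + (22 + G) = (-3 + 93*G) + (22 + G) = 19 + 94*G)
E = 15261 (E = -7 + (-5076 - 1*(-20344)) = -7 + (-5076 + 20344) = -7 + 15268 = 15261)
c(-80, sqrt(-72 - 17)) + E = (19 + 94*sqrt(-72 - 17)) + 15261 = (19 + 94*sqrt(-89)) + 15261 = (19 + 94*(I*sqrt(89))) + 15261 = (19 + 94*I*sqrt(89)) + 15261 = 15280 + 94*I*sqrt(89)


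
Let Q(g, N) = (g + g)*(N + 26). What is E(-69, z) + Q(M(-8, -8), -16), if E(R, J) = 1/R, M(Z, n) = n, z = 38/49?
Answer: -11041/69 ≈ -160.01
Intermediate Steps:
z = 38/49 (z = 38*(1/49) = 38/49 ≈ 0.77551)
Q(g, N) = 2*g*(26 + N) (Q(g, N) = (2*g)*(26 + N) = 2*g*(26 + N))
E(-69, z) + Q(M(-8, -8), -16) = 1/(-69) + 2*(-8)*(26 - 16) = -1/69 + 2*(-8)*10 = -1/69 - 160 = -11041/69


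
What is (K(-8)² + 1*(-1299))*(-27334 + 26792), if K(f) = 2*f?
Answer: 565306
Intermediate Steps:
(K(-8)² + 1*(-1299))*(-27334 + 26792) = ((2*(-8))² + 1*(-1299))*(-27334 + 26792) = ((-16)² - 1299)*(-542) = (256 - 1299)*(-542) = -1043*(-542) = 565306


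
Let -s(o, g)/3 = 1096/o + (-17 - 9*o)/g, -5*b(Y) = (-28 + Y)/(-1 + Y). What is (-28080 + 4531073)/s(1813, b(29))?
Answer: -8163926309/12437690928 ≈ -0.65639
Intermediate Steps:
b(Y) = -(-28 + Y)/(5*(-1 + Y))
s(o, g) = -3288/o - 3*(-17 - 9*o)/g (s(o, g) = -3*(1096/o + (-17 - 9*o)/g) = -3288/o - 3*(-17 - 9*o)/g)
(-28080 + 4531073)/s(1813, b(29)) = (-28080 + 4531073)/(-3288/1813 + 51/(((28 - 1*29)/(5*(-1 + 29)))) + 27*1813/((28 - 1*29)/(5*(-1 + 29)))) = 4502993/(-3288*1/1813 + 51/(((⅕)*(28 - 29)/28)) + 27*1813/((⅕)*(28 - 29)/28)) = 4502993/(-3288/1813 + 51/(((⅕)*(1/28)*(-1))) + 27*1813/((⅕)*(1/28)*(-1))) = 4502993/(-3288/1813 + 51/(-1/140) + 27*1813/(-1/140)) = 4502993/(-3288/1813 + 51*(-140) + 27*1813*(-140)) = 4502993/(-3288/1813 - 7140 - 6853140) = 4502993/(-12437690928/1813) = 4502993*(-1813/12437690928) = -8163926309/12437690928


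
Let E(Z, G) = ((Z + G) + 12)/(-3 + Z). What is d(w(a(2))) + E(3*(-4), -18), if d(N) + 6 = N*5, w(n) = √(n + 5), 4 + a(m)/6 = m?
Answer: -24/5 + 5*I*√7 ≈ -4.8 + 13.229*I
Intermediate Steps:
a(m) = -24 + 6*m
w(n) = √(5 + n)
d(N) = -6 + 5*N (d(N) = -6 + N*5 = -6 + 5*N)
E(Z, G) = (12 + G + Z)/(-3 + Z) (E(Z, G) = ((G + Z) + 12)/(-3 + Z) = (12 + G + Z)/(-3 + Z))
d(w(a(2))) + E(3*(-4), -18) = (-6 + 5*√(5 + (-24 + 6*2))) + (12 - 18 + 3*(-4))/(-3 + 3*(-4)) = (-6 + 5*√(5 + (-24 + 12))) + (12 - 18 - 12)/(-3 - 12) = (-6 + 5*√(5 - 12)) - 18/(-15) = (-6 + 5*√(-7)) - 1/15*(-18) = (-6 + 5*(I*√7)) + 6/5 = (-6 + 5*I*√7) + 6/5 = -24/5 + 5*I*√7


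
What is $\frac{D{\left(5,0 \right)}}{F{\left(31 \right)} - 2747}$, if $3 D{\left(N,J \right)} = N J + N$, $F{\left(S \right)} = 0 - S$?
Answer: $- \frac{5}{8334} \approx -0.00059995$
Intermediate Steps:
$F{\left(S \right)} = - S$
$D{\left(N,J \right)} = \frac{N}{3} + \frac{J N}{3}$ ($D{\left(N,J \right)} = \frac{N J + N}{3} = \frac{J N + N}{3} = \frac{N + J N}{3} = \frac{N}{3} + \frac{J N}{3}$)
$\frac{D{\left(5,0 \right)}}{F{\left(31 \right)} - 2747} = \frac{\frac{1}{3} \cdot 5 \left(1 + 0\right)}{\left(-1\right) 31 - 2747} = \frac{\frac{1}{3} \cdot 5 \cdot 1}{-31 - 2747} = \frac{1}{-2778} \cdot \frac{5}{3} = \left(- \frac{1}{2778}\right) \frac{5}{3} = - \frac{5}{8334}$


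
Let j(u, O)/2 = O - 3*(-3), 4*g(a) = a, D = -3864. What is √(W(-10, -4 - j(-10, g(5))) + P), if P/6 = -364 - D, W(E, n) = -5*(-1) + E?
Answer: √20995 ≈ 144.90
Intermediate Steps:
g(a) = a/4
j(u, O) = 18 + 2*O (j(u, O) = 2*(O - 3*(-3)) = 2*(O + 9) = 2*(9 + O) = 18 + 2*O)
W(E, n) = 5 + E
P = 21000 (P = 6*(-364 - 1*(-3864)) = 6*(-364 + 3864) = 6*3500 = 21000)
√(W(-10, -4 - j(-10, g(5))) + P) = √((5 - 10) + 21000) = √(-5 + 21000) = √20995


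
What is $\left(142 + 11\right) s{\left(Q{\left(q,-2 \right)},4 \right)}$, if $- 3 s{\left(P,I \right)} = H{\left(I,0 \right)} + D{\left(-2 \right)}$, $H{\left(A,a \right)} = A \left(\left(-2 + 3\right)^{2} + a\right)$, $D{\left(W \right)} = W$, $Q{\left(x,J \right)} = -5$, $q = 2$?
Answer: $-102$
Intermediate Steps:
$H{\left(A,a \right)} = A \left(1 + a\right)$ ($H{\left(A,a \right)} = A \left(1^{2} + a\right) = A \left(1 + a\right)$)
$s{\left(P,I \right)} = \frac{2}{3} - \frac{I}{3}$ ($s{\left(P,I \right)} = - \frac{I \left(1 + 0\right) - 2}{3} = - \frac{I 1 - 2}{3} = - \frac{I - 2}{3} = - \frac{-2 + I}{3} = \frac{2}{3} - \frac{I}{3}$)
$\left(142 + 11\right) s{\left(Q{\left(q,-2 \right)},4 \right)} = \left(142 + 11\right) \left(\frac{2}{3} - \frac{4}{3}\right) = 153 \left(\frac{2}{3} - \frac{4}{3}\right) = 153 \left(- \frac{2}{3}\right) = -102$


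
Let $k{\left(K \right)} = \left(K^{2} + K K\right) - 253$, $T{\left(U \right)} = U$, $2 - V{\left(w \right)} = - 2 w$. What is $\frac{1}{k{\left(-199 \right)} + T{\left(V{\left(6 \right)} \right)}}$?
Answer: $\frac{1}{78963} \approx 1.2664 \cdot 10^{-5}$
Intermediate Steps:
$V{\left(w \right)} = 2 + 2 w$ ($V{\left(w \right)} = 2 - - 2 w = 2 + 2 w$)
$k{\left(K \right)} = -253 + 2 K^{2}$ ($k{\left(K \right)} = \left(K^{2} + K^{2}\right) - 253 = 2 K^{2} - 253 = -253 + 2 K^{2}$)
$\frac{1}{k{\left(-199 \right)} + T{\left(V{\left(6 \right)} \right)}} = \frac{1}{\left(-253 + 2 \left(-199\right)^{2}\right) + \left(2 + 2 \cdot 6\right)} = \frac{1}{\left(-253 + 2 \cdot 39601\right) + \left(2 + 12\right)} = \frac{1}{\left(-253 + 79202\right) + 14} = \frac{1}{78949 + 14} = \frac{1}{78963}$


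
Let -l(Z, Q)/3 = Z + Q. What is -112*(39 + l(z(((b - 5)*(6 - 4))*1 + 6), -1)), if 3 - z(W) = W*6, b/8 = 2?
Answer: -60144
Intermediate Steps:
b = 16 (b = 8*2 = 16)
z(W) = 3 - 6*W (z(W) = 3 - W*6 = 3 - 6*W)
l(Z, Q) = -3*Q - 3*Z (l(Z, Q) = -3*(Z + Q) = -3*(Q + Z) = -3*Q - 3*Z)
-112*(39 + l(z(((b - 5)*(6 - 4))*1 + 6), -1)) = -112*(39 + (-3*(-1) - 3*(3 - 6*(((16 - 5)*(6 - 4))*1 + 6)))) = -112*(39 + (3 - 3*(3 - 6*((11*2)*1 + 6)))) = -112*(39 + (3 - 3*(3 - 6*(22*1 + 6)))) = -112*(39 + (3 - 3*(3 - 6*(22 + 6)))) = -112*(39 + (3 - 3*(3 - 6*28))) = -112*(39 + (3 - 3*(3 - 168))) = -112*(39 + (3 - 3*(-165))) = -112*(39 + (3 + 495)) = -112*(39 + 498) = -112*537 = -60144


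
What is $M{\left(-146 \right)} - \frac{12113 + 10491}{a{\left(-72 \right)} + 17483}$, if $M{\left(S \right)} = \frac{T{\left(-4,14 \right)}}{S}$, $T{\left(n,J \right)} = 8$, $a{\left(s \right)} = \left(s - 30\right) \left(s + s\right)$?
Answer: $- \frac{1778776}{2348483} \approx -0.75741$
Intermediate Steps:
$a{\left(s \right)} = 2 s \left(-30 + s\right)$ ($a{\left(s \right)} = \left(-30 + s\right) 2 s = 2 s \left(-30 + s\right)$)
$M{\left(S \right)} = \frac{8}{S}$
$M{\left(-146 \right)} - \frac{12113 + 10491}{a{\left(-72 \right)} + 17483} = \frac{8}{-146} - \frac{12113 + 10491}{2 \left(-72\right) \left(-30 - 72\right) + 17483} = 8 \left(- \frac{1}{146}\right) - \frac{22604}{2 \left(-72\right) \left(-102\right) + 17483} = - \frac{4}{73} - \frac{22604}{14688 + 17483} = - \frac{4}{73} - \frac{22604}{32171} = - \frac{1778776}{2348483}$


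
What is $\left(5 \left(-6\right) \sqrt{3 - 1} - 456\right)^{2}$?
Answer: $209736 + 27360 \sqrt{2} \approx 2.4843 \cdot 10^{5}$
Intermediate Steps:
$\left(5 \left(-6\right) \sqrt{3 - 1} - 456\right)^{2} = \left(- 30 \sqrt{2} - 456\right)^{2} = \left(-456 - 30 \sqrt{2}\right)^{2}$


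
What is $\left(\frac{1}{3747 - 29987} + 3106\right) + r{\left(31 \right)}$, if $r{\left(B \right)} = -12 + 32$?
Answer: $\frac{82026239}{26240} \approx 3126.0$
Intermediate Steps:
$r{\left(B \right)} = 20$
$\left(\frac{1}{3747 - 29987} + 3106\right) + r{\left(31 \right)} = \left(\frac{1}{3747 - 29987} + 3106\right) + 20 = \left(\frac{1}{-26240} + 3106\right) + 20 = \left(- \frac{1}{26240} + 3106\right) + 20 = \frac{81501439}{26240} + 20 = \frac{82026239}{26240}$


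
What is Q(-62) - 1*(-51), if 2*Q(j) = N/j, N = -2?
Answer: 3163/62 ≈ 51.016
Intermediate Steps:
Q(j) = -1/j (Q(j) = (-2/j)/2 = -1/j)
Q(-62) - 1*(-51) = -1/(-62) - 1*(-51) = -1*(-1/62) + 51 = 1/62 + 51 = 3163/62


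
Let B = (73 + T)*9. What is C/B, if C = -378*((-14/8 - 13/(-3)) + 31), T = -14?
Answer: -2821/118 ≈ -23.907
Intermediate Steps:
C = -25389/2 (C = -378*((-14*⅛ - 13*(-⅓)) + 31) = -378*((-7/4 + 13/3) + 31) = -378*(31/12 + 31) = -378*403/12 = -18*2821/4 = -25389/2 ≈ -12695.)
B = 531 (B = (73 - 14)*9 = 59*9 = 531)
C/B = -25389/2/531 = -25389/2*1/531 = -2821/118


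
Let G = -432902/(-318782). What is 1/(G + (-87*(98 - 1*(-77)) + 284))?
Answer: -159391/2381244480 ≈ -6.6936e-5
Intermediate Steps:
G = 216451/159391 (G = -432902*(-1/318782) = 216451/159391 ≈ 1.3580)
1/(G + (-87*(98 - 1*(-77)) + 284)) = 1/(216451/159391 + (-87*(98 - 1*(-77)) + 284)) = 1/(216451/159391 + (-87*(98 + 77) + 284)) = 1/(216451/159391 + (-87*175 + 284)) = 1/(216451/159391 + (-15225 + 284)) = 1/(216451/159391 - 14941) = 1/(-2381244480/159391) = -159391/2381244480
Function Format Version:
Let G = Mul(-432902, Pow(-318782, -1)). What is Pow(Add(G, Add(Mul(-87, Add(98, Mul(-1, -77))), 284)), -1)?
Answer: Rational(-159391, 2381244480) ≈ -6.6936e-5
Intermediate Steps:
G = Rational(216451, 159391) (G = Mul(-432902, Rational(-1, 318782)) = Rational(216451, 159391) ≈ 1.3580)
Pow(Add(G, Add(Mul(-87, Add(98, Mul(-1, -77))), 284)), -1) = Pow(Add(Rational(216451, 159391), Add(Mul(-87, Add(98, Mul(-1, -77))), 284)), -1) = Pow(Add(Rational(216451, 159391), Add(Mul(-87, Add(98, 77)), 284)), -1) = Pow(Add(Rational(216451, 159391), Add(Mul(-87, 175), 284)), -1) = Pow(Add(Rational(216451, 159391), Add(-15225, 284)), -1) = Pow(Add(Rational(216451, 159391), -14941), -1) = Pow(Rational(-2381244480, 159391), -1) = Rational(-159391, 2381244480)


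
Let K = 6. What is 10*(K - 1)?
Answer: 50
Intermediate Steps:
10*(K - 1) = 10*(6 - 1) = 10*5 = 50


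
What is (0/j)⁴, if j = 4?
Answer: 0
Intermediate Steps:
(0/j)⁴ = (0/4)⁴ = (0*(¼))⁴ = 0⁴ = 0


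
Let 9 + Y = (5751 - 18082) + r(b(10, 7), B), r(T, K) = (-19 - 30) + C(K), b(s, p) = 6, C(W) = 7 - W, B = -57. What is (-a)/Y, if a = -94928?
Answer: -5584/725 ≈ -7.7021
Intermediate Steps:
r(T, K) = -42 - K (r(T, K) = (-19 - 30) + (7 - K) = -49 + (7 - K) = -42 - K)
Y = -12325 (Y = -9 + ((5751 - 18082) + (-42 - 1*(-57))) = -9 + (-12331 + (-42 + 57)) = -9 + (-12331 + 15) = -9 - 12316 = -12325)
(-a)/Y = -1*(-94928)/(-12325) = 94928*(-1/12325) = -5584/725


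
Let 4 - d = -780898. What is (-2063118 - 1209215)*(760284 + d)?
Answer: -5043273806938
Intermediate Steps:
d = 780902 (d = 4 - 1*(-780898) = 4 + 780898 = 780902)
(-2063118 - 1209215)*(760284 + d) = (-2063118 - 1209215)*(760284 + 780902) = -3272333*1541186 = -5043273806938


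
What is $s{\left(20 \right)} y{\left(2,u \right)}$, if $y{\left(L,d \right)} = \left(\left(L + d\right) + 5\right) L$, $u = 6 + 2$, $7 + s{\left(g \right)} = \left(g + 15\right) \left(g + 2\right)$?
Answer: $22890$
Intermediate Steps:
$s{\left(g \right)} = -7 + \left(2 + g\right) \left(15 + g\right)$ ($s{\left(g \right)} = -7 + \left(g + 15\right) \left(g + 2\right) = -7 + \left(15 + g\right) \left(2 + g\right) = -7 + \left(2 + g\right) \left(15 + g\right)$)
$u = 8$
$y{\left(L,d \right)} = L \left(5 + L + d\right)$ ($y{\left(L,d \right)} = \left(5 + L + d\right) L = L \left(5 + L + d\right)$)
$s{\left(20 \right)} y{\left(2,u \right)} = \left(23 + 20^{2} + 17 \cdot 20\right) 2 \left(5 + 2 + 8\right) = \left(23 + 400 + 340\right) 2 \cdot 15 = 763 \cdot 30 = 22890$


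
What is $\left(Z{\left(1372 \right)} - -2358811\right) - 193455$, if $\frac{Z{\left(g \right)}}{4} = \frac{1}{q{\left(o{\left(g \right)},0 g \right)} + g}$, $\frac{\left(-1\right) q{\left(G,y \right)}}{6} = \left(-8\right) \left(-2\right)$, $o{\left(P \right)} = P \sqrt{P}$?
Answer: $\frac{690748565}{319} \approx 2.1654 \cdot 10^{6}$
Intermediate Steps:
$o{\left(P \right)} = P^{\frac{3}{2}}$
$q{\left(G,y \right)} = -96$ ($q{\left(G,y \right)} = - 6 \left(\left(-8\right) \left(-2\right)\right) = \left(-6\right) 16 = -96$)
$Z{\left(g \right)} = \frac{4}{-96 + g}$
$\left(Z{\left(1372 \right)} - -2358811\right) - 193455 = \left(\frac{4}{-96 + 1372} - -2358811\right) - 193455 = \left(\frac{4}{1276} + 2358811\right) - 193455 = \left(4 \cdot \frac{1}{1276} + 2358811\right) - 193455 = \left(\frac{1}{319} + 2358811\right) - 193455 = \frac{752460710}{319} - 193455 = \frac{690748565}{319}$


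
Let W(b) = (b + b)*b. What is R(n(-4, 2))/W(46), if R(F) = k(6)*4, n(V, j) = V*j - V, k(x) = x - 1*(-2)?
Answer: 4/529 ≈ 0.0075614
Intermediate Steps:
W(b) = 2*b² (W(b) = (2*b)*b = 2*b²)
k(x) = 2 + x (k(x) = x + 2 = 2 + x)
n(V, j) = -V + V*j
R(F) = 32 (R(F) = (2 + 6)*4 = 8*4 = 32)
R(n(-4, 2))/W(46) = 32/((2*46²)) = 32/((2*2116)) = 32/4232 = 32*(1/4232) = 4/529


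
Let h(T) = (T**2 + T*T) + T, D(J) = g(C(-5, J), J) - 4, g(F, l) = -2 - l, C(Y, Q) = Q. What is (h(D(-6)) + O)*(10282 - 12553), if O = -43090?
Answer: 97857390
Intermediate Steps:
D(J) = -6 - J (D(J) = (-2 - J) - 4 = -6 - J)
h(T) = T + 2*T**2 (h(T) = (T**2 + T**2) + T = 2*T**2 + T = T + 2*T**2)
(h(D(-6)) + O)*(10282 - 12553) = ((-6 - 1*(-6))*(1 + 2*(-6 - 1*(-6))) - 43090)*(10282 - 12553) = ((-6 + 6)*(1 + 2*(-6 + 6)) - 43090)*(-2271) = (0*(1 + 2*0) - 43090)*(-2271) = (0*(1 + 0) - 43090)*(-2271) = (0*1 - 43090)*(-2271) = (0 - 43090)*(-2271) = -43090*(-2271) = 97857390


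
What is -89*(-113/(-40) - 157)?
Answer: 548863/40 ≈ 13722.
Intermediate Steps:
-89*(-113/(-40) - 157) = -89*(-113*(-1/40) - 157) = -89*(113/40 - 157) = -89*(-6167/40) = 548863/40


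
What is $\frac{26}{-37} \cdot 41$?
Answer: $- \frac{1066}{37} \approx -28.811$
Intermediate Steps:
$\frac{26}{-37} \cdot 41 = 26 \left(- \frac{1}{37}\right) 41 = \left(- \frac{26}{37}\right) 41 = - \frac{1066}{37}$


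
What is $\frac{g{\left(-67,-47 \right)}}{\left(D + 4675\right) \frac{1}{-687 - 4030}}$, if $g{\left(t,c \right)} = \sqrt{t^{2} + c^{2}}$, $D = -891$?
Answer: $- \frac{4717 \sqrt{6698}}{3784} \approx -102.02$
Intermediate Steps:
$g{\left(t,c \right)} = \sqrt{c^{2} + t^{2}}$
$\frac{g{\left(-67,-47 \right)}}{\left(D + 4675\right) \frac{1}{-687 - 4030}} = \frac{\sqrt{\left(-47\right)^{2} + \left(-67\right)^{2}}}{\left(-891 + 4675\right) \frac{1}{-687 - 4030}} = \frac{\sqrt{2209 + 4489}}{3784 \frac{1}{-4717}} = \frac{\sqrt{6698}}{3784 \left(- \frac{1}{4717}\right)} = \frac{\sqrt{6698}}{- \frac{3784}{4717}} = \sqrt{6698} \left(- \frac{4717}{3784}\right) = - \frac{4717 \sqrt{6698}}{3784}$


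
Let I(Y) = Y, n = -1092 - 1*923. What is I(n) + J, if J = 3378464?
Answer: 3376449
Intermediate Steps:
n = -2015 (n = -1092 - 923 = -2015)
I(n) + J = -2015 + 3378464 = 3376449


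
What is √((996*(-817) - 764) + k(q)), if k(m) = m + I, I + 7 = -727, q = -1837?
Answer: I*√817067 ≈ 903.92*I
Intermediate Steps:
I = -734 (I = -7 - 727 = -734)
k(m) = -734 + m (k(m) = m - 734 = -734 + m)
√((996*(-817) - 764) + k(q)) = √((996*(-817) - 764) + (-734 - 1837)) = √((-813732 - 764) - 2571) = √(-814496 - 2571) = √(-817067) = I*√817067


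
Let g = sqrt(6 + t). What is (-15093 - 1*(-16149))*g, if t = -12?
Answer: 1056*I*sqrt(6) ≈ 2586.7*I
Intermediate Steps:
g = I*sqrt(6) (g = sqrt(6 - 12) = sqrt(-6) = I*sqrt(6) ≈ 2.4495*I)
(-15093 - 1*(-16149))*g = (-15093 - 1*(-16149))*(I*sqrt(6)) = (-15093 + 16149)*(I*sqrt(6)) = 1056*(I*sqrt(6)) = 1056*I*sqrt(6)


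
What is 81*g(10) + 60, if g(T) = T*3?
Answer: 2490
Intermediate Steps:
g(T) = 3*T
81*g(10) + 60 = 81*(3*10) + 60 = 81*30 + 60 = 2430 + 60 = 2490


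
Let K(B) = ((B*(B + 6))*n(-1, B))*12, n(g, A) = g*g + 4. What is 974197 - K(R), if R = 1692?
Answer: -171406763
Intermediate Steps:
n(g, A) = 4 + g² (n(g, A) = g² + 4 = 4 + g²)
K(B) = 60*B*(6 + B) (K(B) = ((B*(B + 6))*(4 + (-1)²))*12 = ((B*(6 + B))*(4 + 1))*12 = ((B*(6 + B))*5)*12 = (5*B*(6 + B))*12 = 60*B*(6 + B))
974197 - K(R) = 974197 - 60*1692*(6 + 1692) = 974197 - 60*1692*1698 = 974197 - 1*172380960 = 974197 - 172380960 = -171406763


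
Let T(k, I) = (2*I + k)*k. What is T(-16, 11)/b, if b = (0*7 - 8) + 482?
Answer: -16/79 ≈ -0.20253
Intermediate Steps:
T(k, I) = k*(k + 2*I) (T(k, I) = (k + 2*I)*k = k*(k + 2*I))
b = 474 (b = (0 - 8) + 482 = -8 + 482 = 474)
T(-16, 11)/b = -16*(-16 + 2*11)/474 = -16*(-16 + 22)*(1/474) = -16*6*(1/474) = -96*1/474 = -16/79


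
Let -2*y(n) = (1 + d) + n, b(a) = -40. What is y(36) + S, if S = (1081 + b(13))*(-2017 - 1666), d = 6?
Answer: -7668049/2 ≈ -3.8340e+6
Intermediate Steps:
y(n) = -7/2 - n/2 (y(n) = -((1 + 6) + n)/2 = -(7 + n)/2 = -7/2 - n/2)
S = -3834003 (S = (1081 - 40)*(-2017 - 1666) = 1041*(-3683) = -3834003)
y(36) + S = (-7/2 - 1/2*36) - 3834003 = (-7/2 - 18) - 3834003 = -43/2 - 3834003 = -7668049/2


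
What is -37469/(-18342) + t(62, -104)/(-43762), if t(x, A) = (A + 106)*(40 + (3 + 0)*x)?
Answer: 815713897/401341302 ≈ 2.0325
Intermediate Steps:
t(x, A) = (40 + 3*x)*(106 + A) (t(x, A) = (106 + A)*(40 + 3*x) = (40 + 3*x)*(106 + A))
-37469/(-18342) + t(62, -104)/(-43762) = -37469/(-18342) + (4240 + 40*(-104) + 318*62 + 3*(-104)*62)/(-43762) = -37469*(-1/18342) + (4240 - 4160 + 19716 - 19344)*(-1/43762) = 37469/18342 + 452*(-1/43762) = 37469/18342 - 226/21881 = 815713897/401341302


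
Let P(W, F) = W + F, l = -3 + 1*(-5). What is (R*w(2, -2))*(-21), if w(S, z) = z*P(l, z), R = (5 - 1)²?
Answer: -6720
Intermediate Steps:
l = -8 (l = -3 - 5 = -8)
R = 16 (R = 4² = 16)
P(W, F) = F + W
w(S, z) = z*(-8 + z) (w(S, z) = z*(z - 8) = z*(-8 + z))
(R*w(2, -2))*(-21) = (16*(-2*(-8 - 2)))*(-21) = (16*(-2*(-10)))*(-21) = (16*20)*(-21) = 320*(-21) = -6720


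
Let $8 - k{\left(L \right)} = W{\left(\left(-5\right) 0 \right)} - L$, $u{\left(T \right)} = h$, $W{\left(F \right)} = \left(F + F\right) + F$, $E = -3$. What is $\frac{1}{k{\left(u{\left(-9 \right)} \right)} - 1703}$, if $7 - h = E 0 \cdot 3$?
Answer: $- \frac{1}{1688} \approx -0.00059242$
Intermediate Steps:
$W{\left(F \right)} = 3 F$ ($W{\left(F \right)} = 2 F + F = 3 F$)
$h = 7$ ($h = 7 - \left(-3\right) 0 \cdot 3 = 7 - 0 \cdot 3 = 7 - 0 = 7 + 0 = 7$)
$u{\left(T \right)} = 7$
$k{\left(L \right)} = 8 + L$ ($k{\left(L \right)} = 8 - \left(3 \left(\left(-5\right) 0\right) - L\right) = 8 - \left(3 \cdot 0 - L\right) = 8 - \left(0 - L\right) = 8 - - L = 8 + L$)
$\frac{1}{k{\left(u{\left(-9 \right)} \right)} - 1703} = \frac{1}{\left(8 + 7\right) - 1703} = \frac{1}{15 - 1703} = \frac{1}{-1688} = - \frac{1}{1688}$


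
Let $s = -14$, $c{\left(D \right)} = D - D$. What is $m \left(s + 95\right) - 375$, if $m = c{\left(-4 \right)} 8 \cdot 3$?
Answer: $-375$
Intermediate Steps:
$c{\left(D \right)} = 0$
$m = 0$ ($m = 0 \cdot 8 \cdot 3 = 0 \cdot 3 = 0$)
$m \left(s + 95\right) - 375 = 0 \left(-14 + 95\right) - 375 = 0 \cdot 81 - 375 = 0 - 375 = -375$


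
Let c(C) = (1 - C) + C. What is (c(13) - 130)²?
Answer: 16641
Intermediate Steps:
c(C) = 1
(c(13) - 130)² = (1 - 130)² = (-129)² = 16641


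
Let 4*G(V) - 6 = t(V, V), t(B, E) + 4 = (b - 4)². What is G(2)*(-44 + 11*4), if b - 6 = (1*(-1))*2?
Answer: 0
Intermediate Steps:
b = 4 (b = 6 + (1*(-1))*2 = 6 - 1*2 = 6 - 2 = 4)
t(B, E) = -4 (t(B, E) = -4 + (4 - 4)² = -4 + 0² = -4 + 0 = -4)
G(V) = ½ (G(V) = 3/2 + (¼)*(-4) = 3/2 - 1 = ½)
G(2)*(-44 + 11*4) = (-44 + 11*4)/2 = (-44 + 44)/2 = (½)*0 = 0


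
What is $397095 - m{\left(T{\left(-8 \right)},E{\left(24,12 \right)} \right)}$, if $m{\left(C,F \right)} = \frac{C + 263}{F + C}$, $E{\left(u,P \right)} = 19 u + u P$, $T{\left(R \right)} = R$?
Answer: $\frac{292261665}{736} \approx 3.9709 \cdot 10^{5}$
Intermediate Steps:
$E{\left(u,P \right)} = 19 u + P u$
$m{\left(C,F \right)} = \frac{263 + C}{C + F}$
$397095 - m{\left(T{\left(-8 \right)},E{\left(24,12 \right)} \right)} = 397095 - \frac{263 - 8}{-8 + 24 \left(19 + 12\right)} = 397095 - \frac{1}{-8 + 24 \cdot 31} \cdot 255 = 397095 - \frac{1}{-8 + 744} \cdot 255 = 397095 - \frac{1}{736} \cdot 255 = 397095 - \frac{255}{736} = \frac{292261665}{736}$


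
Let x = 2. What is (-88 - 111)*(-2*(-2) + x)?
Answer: -1194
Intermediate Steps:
(-88 - 111)*(-2*(-2) + x) = (-88 - 111)*(-2*(-2) + 2) = -199*(4 + 2) = -199*6 = -1194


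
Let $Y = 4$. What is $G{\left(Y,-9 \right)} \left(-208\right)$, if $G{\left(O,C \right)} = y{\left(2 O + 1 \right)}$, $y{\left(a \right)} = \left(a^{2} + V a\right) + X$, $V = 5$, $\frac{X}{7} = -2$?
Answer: $-23296$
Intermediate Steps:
$X = -14$ ($X = 7 \left(-2\right) = -14$)
$y{\left(a \right)} = -14 + a^{2} + 5 a$ ($y{\left(a \right)} = \left(a^{2} + 5 a\right) - 14 = -14 + a^{2} + 5 a$)
$G{\left(O,C \right)} = -9 + \left(1 + 2 O\right)^{2} + 10 O$ ($G{\left(O,C \right)} = -14 + \left(2 O + 1\right)^{2} + 5 \left(2 O + 1\right) = -14 + \left(1 + 2 O\right)^{2} + 5 \left(1 + 2 O\right) = -14 + \left(1 + 2 O\right)^{2} + \left(5 + 10 O\right) = -9 + \left(1 + 2 O\right)^{2} + 10 O$)
$G{\left(Y,-9 \right)} \left(-208\right) = \left(-8 + 4 \cdot 4^{2} + 14 \cdot 4\right) \left(-208\right) = \left(-8 + 4 \cdot 16 + 56\right) \left(-208\right) = \left(-8 + 64 + 56\right) \left(-208\right) = 112 \left(-208\right) = -23296$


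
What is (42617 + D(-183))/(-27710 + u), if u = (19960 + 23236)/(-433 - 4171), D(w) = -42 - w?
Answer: -49214458/31905009 ≈ -1.5425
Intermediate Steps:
u = -10799/1151 (u = 43196/(-4604) = 43196*(-1/4604) = -10799/1151 ≈ -9.3823)
(42617 + D(-183))/(-27710 + u) = (42617 + (-42 - 1*(-183)))/(-27710 - 10799/1151) = (42617 + (-42 + 183))/(-31905009/1151) = (42617 + 141)*(-1151/31905009) = 42758*(-1151/31905009) = -49214458/31905009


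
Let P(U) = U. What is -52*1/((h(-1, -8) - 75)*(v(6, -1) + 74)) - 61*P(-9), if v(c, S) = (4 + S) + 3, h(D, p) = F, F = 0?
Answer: 823513/1500 ≈ 549.01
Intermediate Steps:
h(D, p) = 0
v(c, S) = 7 + S
-52*1/((h(-1, -8) - 75)*(v(6, -1) + 74)) - 61*P(-9) = -52*1/((0 - 75)*((7 - 1) + 74)) - 61*(-9) = -52*(-1/(75*(6 + 74))) + 549 = -52/(80*(-75)) + 549 = -52/(-6000) + 549 = -52*(-1/6000) + 549 = 13/1500 + 549 = 823513/1500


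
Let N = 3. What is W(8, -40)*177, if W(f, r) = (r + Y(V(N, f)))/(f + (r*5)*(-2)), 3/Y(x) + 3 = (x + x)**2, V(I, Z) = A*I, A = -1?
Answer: -25901/1496 ≈ -17.314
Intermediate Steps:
V(I, Z) = -I
Y(x) = 3/(-3 + 4*x**2) (Y(x) = 3/(-3 + (x + x)**2) = 3/(-3 + (2*x)**2) = 3/(-3 + 4*x**2))
W(f, r) = (1/11 + r)/(f - 10*r) (W(f, r) = (r + 3/(-3 + 4*(-1*3)**2))/(f + (r*5)*(-2)) = (r + 3/(-3 + 4*(-3)**2))/(f + (5*r)*(-2)) = (r + 3/(-3 + 4*9))/(f - 10*r) = (r + 3/(-3 + 36))/(f - 10*r) = (r + 3/33)/(f - 10*r) = (r + 3*(1/33))/(f - 10*r) = (r + 1/11)/(f - 10*r) = (1/11 + r)/(f - 10*r))
W(8, -40)*177 = ((1/11 - 40)/(8 - 10*(-40)))*177 = (-439/11/(8 + 400))*177 = (-439/11/408)*177 = ((1/408)*(-439/11))*177 = -439/4488*177 = -25901/1496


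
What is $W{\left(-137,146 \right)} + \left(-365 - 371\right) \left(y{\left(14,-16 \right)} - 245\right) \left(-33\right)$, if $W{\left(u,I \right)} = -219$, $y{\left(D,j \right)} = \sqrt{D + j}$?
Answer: $-5950779 + 24288 i \sqrt{2} \approx -5.9508 \cdot 10^{6} + 34348.0 i$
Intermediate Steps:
$W{\left(-137,146 \right)} + \left(-365 - 371\right) \left(y{\left(14,-16 \right)} - 245\right) \left(-33\right) = -219 + \left(-365 - 371\right) \left(\sqrt{14 - 16} - 245\right) \left(-33\right) = -219 + - 736 \left(\sqrt{-2} - 245\right) \left(-33\right) = -219 + - 736 \left(i \sqrt{2} - 245\right) \left(-33\right) = -219 + - 736 \left(-245 + i \sqrt{2}\right) \left(-33\right) = -219 + \left(180320 - 736 i \sqrt{2}\right) \left(-33\right) = -219 - \left(5950560 - 24288 i \sqrt{2}\right) = -5950779 + 24288 i \sqrt{2}$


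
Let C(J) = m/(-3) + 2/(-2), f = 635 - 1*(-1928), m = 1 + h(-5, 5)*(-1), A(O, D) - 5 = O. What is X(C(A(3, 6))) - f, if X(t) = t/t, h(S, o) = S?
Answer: -2562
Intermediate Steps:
A(O, D) = 5 + O
m = 6 (m = 1 - 5*(-1) = 1 + 5 = 6)
f = 2563 (f = 635 + 1928 = 2563)
C(J) = -3 (C(J) = 6/(-3) + 2/(-2) = 6*(-⅓) + 2*(-½) = -2 - 1 = -3)
X(t) = 1
X(C(A(3, 6))) - f = 1 - 1*2563 = 1 - 2563 = -2562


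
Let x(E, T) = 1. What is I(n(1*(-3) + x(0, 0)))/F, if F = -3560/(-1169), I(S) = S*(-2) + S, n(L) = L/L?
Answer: -1169/3560 ≈ -0.32837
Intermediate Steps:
n(L) = 1
I(S) = -S (I(S) = -2*S + S = -S)
F = 3560/1169 (F = -3560*(-1/1169) = 3560/1169 ≈ 3.0453)
I(n(1*(-3) + x(0, 0)))/F = (-1*1)/(3560/1169) = -1*1169/3560 = -1169/3560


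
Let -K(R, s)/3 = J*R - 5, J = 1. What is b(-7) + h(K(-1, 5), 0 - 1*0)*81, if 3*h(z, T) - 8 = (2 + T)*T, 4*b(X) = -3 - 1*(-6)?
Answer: 867/4 ≈ 216.75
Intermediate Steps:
K(R, s) = 15 - 3*R (K(R, s) = -3*(1*R - 5) = -3*(R - 5) = -3*(-5 + R) = 15 - 3*R)
b(X) = 3/4 (b(X) = (-3 - 1*(-6))/4 = (-3 + 6)/4 = (1/4)*3 = 3/4)
h(z, T) = 8/3 + T*(2 + T)/3 (h(z, T) = 8/3 + ((2 + T)*T)/3 = 8/3 + (T*(2 + T))/3 = 8/3 + T*(2 + T)/3)
b(-7) + h(K(-1, 5), 0 - 1*0)*81 = 3/4 + (8/3 + (0 - 1*0)**2/3 + 2*(0 - 1*0)/3)*81 = 3/4 + (8/3 + (0 + 0)**2/3 + 2*(0 + 0)/3)*81 = 3/4 + (8/3 + (1/3)*0**2 + (2/3)*0)*81 = 3/4 + (8/3 + (1/3)*0 + 0)*81 = 3/4 + (8/3 + 0 + 0)*81 = 3/4 + (8/3)*81 = 3/4 + 216 = 867/4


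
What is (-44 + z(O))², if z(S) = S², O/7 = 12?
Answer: 49168144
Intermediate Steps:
O = 84 (O = 7*12 = 84)
(-44 + z(O))² = (-44 + 84²)² = (-44 + 7056)² = 7012² = 49168144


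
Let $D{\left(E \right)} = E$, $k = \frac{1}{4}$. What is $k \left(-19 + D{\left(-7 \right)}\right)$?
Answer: $- \frac{13}{2} \approx -6.5$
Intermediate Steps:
$k = \frac{1}{4} \approx 0.25$
$k \left(-19 + D{\left(-7 \right)}\right) = \frac{-19 - 7}{4} = \frac{1}{4} \left(-26\right) = - \frac{13}{2}$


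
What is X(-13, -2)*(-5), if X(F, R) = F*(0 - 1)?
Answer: -65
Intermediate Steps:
X(F, R) = -F (X(F, R) = F*(-1) = -F)
X(-13, -2)*(-5) = -1*(-13)*(-5) = 13*(-5) = -65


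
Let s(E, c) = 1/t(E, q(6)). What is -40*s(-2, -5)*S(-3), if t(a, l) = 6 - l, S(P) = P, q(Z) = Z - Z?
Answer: 20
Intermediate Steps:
q(Z) = 0
s(E, c) = 1/6 (s(E, c) = 1/(6 - 1*0) = 1/(6 + 0) = 1/6)
-40*s(-2, -5)*S(-3) = -20*(-3)/3 = -40*(-1/2) = 20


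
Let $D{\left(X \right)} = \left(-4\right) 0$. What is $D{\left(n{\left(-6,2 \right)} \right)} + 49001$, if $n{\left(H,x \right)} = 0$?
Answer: $49001$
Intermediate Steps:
$D{\left(X \right)} = 0$
$D{\left(n{\left(-6,2 \right)} \right)} + 49001 = 0 + 49001 = 49001$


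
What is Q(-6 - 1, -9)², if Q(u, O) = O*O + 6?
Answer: 7569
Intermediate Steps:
Q(u, O) = 6 + O² (Q(u, O) = O² + 6 = 6 + O²)
Q(-6 - 1, -9)² = (6 + (-9)²)² = (6 + 81)² = 87² = 7569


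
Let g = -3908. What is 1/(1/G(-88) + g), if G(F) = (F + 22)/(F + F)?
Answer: -3/11716 ≈ -0.00025606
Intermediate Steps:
G(F) = (22 + F)/(2*F) (G(F) = (22 + F)/((2*F)) = (22 + F)*(1/(2*F)) = (22 + F)/(2*F))
1/(1/G(-88) + g) = 1/(1/((½)*(22 - 88)/(-88)) - 3908) = 1/(1/((½)*(-1/88)*(-66)) - 3908) = 1/(1/(3/8) - 3908) = 1/(8/3 - 3908) = 1/(-11716/3) = -3/11716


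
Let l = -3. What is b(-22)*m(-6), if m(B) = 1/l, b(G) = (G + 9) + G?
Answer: 35/3 ≈ 11.667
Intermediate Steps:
b(G) = 9 + 2*G (b(G) = (9 + G) + G = 9 + 2*G)
m(B) = -1/3 (m(B) = 1/(-3) = -1/3)
b(-22)*m(-6) = (9 + 2*(-22))*(-1/3) = (9 - 44)*(-1/3) = -35*(-1/3) = 35/3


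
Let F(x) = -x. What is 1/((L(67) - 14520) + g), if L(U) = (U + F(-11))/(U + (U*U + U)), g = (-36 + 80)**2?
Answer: -1541/19391918 ≈ -7.9466e-5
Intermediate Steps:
g = 1936 (g = 44**2 = 1936)
L(U) = (11 + U)/(U**2 + 2*U) (L(U) = (U - 1*(-11))/(U + (U*U + U)) = (U + 11)/(U + (U**2 + U)) = (11 + U)/(U + (U + U**2)) = (11 + U)/(U**2 + 2*U))
1/((L(67) - 14520) + g) = 1/(((11 + 67)/(67*(2 + 67)) - 14520) + 1936) = 1/(((1/67)*78/69 - 14520) + 1936) = 1/(((1/67)*(1/69)*78 - 14520) + 1936) = 1/((26/1541 - 14520) + 1936) = 1/(-22375294/1541 + 1936) = 1/(-19391918/1541) = -1541/19391918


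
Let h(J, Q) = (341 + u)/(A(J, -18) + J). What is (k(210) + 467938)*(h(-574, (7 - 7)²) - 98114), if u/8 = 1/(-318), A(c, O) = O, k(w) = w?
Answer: -1080875177584859/23532 ≈ -4.5932e+10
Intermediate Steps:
u = -4/159 (u = 8/(-318) = 8*(-1/318) = -4/159 ≈ -0.025157)
h(J, Q) = 54215/(159*(-18 + J)) (h(J, Q) = (341 - 4/159)/(-18 + J) = 54215/(159*(-18 + J)))
(k(210) + 467938)*(h(-574, (7 - 7)²) - 98114) = (210 + 467938)*(54215/(159*(-18 - 574)) - 98114) = 468148*((54215/159)/(-592) - 98114) = 468148*((54215/159)*(-1/592) - 98114) = 468148*(-54215/94128 - 98114) = 468148*(-9235328807/94128) = -1080875177584859/23532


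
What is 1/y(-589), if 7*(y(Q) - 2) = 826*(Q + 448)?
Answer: -1/16636 ≈ -6.0111e-5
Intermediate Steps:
y(Q) = 52866 + 118*Q (y(Q) = 2 + (826*(Q + 448))/7 = 2 + (826*(448 + Q))/7 = 2 + (370048 + 826*Q)/7 = 2 + (52864 + 118*Q) = 52866 + 118*Q)
1/y(-589) = 1/(52866 + 118*(-589)) = 1/(52866 - 69502) = 1/(-16636) = -1/16636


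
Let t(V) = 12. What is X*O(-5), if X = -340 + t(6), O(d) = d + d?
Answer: 3280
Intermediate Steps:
O(d) = 2*d
X = -328 (X = -340 + 12 = -328)
X*O(-5) = -656*(-5) = -328*(-10) = 3280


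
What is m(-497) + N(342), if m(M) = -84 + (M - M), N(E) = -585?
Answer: -669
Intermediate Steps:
m(M) = -84 (m(M) = -84 + 0 = -84)
m(-497) + N(342) = -84 - 585 = -669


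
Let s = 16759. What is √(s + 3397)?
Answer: 2*√5039 ≈ 141.97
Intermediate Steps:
√(s + 3397) = √(16759 + 3397) = √20156 = 2*√5039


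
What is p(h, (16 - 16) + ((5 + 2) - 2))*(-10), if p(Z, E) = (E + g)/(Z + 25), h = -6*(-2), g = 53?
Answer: -580/37 ≈ -15.676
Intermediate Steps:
h = 12
p(Z, E) = (53 + E)/(25 + Z) (p(Z, E) = (E + 53)/(Z + 25) = (53 + E)/(25 + Z))
p(h, (16 - 16) + ((5 + 2) - 2))*(-10) = ((53 + ((16 - 16) + ((5 + 2) - 2)))/(25 + 12))*(-10) = ((53 + (0 + (7 - 2)))/37)*(-10) = ((53 + (0 + 5))/37)*(-10) = ((53 + 5)/37)*(-10) = ((1/37)*58)*(-10) = (58/37)*(-10) = -580/37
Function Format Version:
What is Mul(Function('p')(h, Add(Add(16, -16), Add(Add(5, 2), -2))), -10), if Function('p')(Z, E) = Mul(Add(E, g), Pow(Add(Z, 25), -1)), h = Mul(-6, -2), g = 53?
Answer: Rational(-580, 37) ≈ -15.676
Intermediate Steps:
h = 12
Function('p')(Z, E) = Mul(Pow(Add(25, Z), -1), Add(53, E)) (Function('p')(Z, E) = Mul(Add(E, 53), Pow(Add(Z, 25), -1)) = Mul(Add(53, E), Pow(Add(25, Z), -1)) = Mul(Pow(Add(25, Z), -1), Add(53, E)))
Mul(Function('p')(h, Add(Add(16, -16), Add(Add(5, 2), -2))), -10) = Mul(Mul(Pow(Add(25, 12), -1), Add(53, Add(Add(16, -16), Add(Add(5, 2), -2)))), -10) = Mul(Mul(Pow(37, -1), Add(53, Add(0, Add(7, -2)))), -10) = Mul(Mul(Rational(1, 37), Add(53, Add(0, 5))), -10) = Mul(Mul(Rational(1, 37), Add(53, 5)), -10) = Mul(Mul(Rational(1, 37), 58), -10) = Mul(Rational(58, 37), -10) = Rational(-580, 37)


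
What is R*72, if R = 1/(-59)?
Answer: -72/59 ≈ -1.2203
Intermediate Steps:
R = -1/59 ≈ -0.016949
R*72 = -1/59*72 = -72/59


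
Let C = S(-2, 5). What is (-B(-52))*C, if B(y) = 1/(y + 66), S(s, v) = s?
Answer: ⅐ ≈ 0.14286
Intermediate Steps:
C = -2
B(y) = 1/(66 + y)
(-B(-52))*C = -1/(66 - 52)*(-2) = -1/14*(-2) = ⅐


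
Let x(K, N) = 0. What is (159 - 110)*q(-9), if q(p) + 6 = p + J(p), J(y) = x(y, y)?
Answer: -735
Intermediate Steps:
J(y) = 0
q(p) = -6 + p (q(p) = -6 + (p + 0) = -6 + p)
(159 - 110)*q(-9) = (159 - 110)*(-6 - 9) = 49*(-15) = -735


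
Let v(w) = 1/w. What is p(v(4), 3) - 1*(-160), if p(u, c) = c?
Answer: 163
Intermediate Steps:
p(v(4), 3) - 1*(-160) = 3 - 1*(-160) = 3 + 160 = 163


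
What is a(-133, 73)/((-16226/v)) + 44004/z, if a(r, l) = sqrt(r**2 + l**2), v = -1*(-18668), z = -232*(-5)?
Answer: 11001/290 - 9334*sqrt(23018)/8113 ≈ -136.62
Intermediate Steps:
z = 1160
v = 18668
a(r, l) = sqrt(l**2 + r**2)
a(-133, 73)/((-16226/v)) + 44004/z = sqrt(73**2 + (-133)**2)/((-16226/18668)) + 44004/1160 = sqrt(5329 + 17689)/((-16226*1/18668)) + 44004*(1/1160) = sqrt(23018)/(-8113/9334) + 11001/290 = sqrt(23018)*(-9334/8113) + 11001/290 = -9334*sqrt(23018)/8113 + 11001/290 = 11001/290 - 9334*sqrt(23018)/8113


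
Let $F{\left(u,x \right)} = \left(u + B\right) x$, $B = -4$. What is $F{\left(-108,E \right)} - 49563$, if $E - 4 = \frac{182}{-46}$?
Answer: $- \frac{1140061}{23} \approx -49568.0$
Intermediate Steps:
$E = \frac{1}{23}$ ($E = 4 + \frac{182}{-46} = 4 + 182 \left(- \frac{1}{46}\right) = 4 - \frac{91}{23} = \frac{1}{23} \approx 0.043478$)
$F{\left(u,x \right)} = x \left(-4 + u\right)$ ($F{\left(u,x \right)} = \left(u - 4\right) x = \left(-4 + u\right) x = x \left(-4 + u\right)$)
$F{\left(-108,E \right)} - 49563 = \frac{-4 - 108}{23} - 49563 = \frac{1}{23} \left(-112\right) - 49563 = - \frac{112}{23} - 49563 = - \frac{1140061}{23}$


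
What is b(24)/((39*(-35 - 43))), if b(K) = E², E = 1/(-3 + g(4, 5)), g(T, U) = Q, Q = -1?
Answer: -1/48672 ≈ -2.0546e-5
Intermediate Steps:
g(T, U) = -1
E = -¼ (E = 1/(-3 - 1) = 1/(-4) = -¼ ≈ -0.25000)
b(K) = 1/16 (b(K) = (-¼)² = 1/16)
b(24)/((39*(-35 - 43))) = 1/(16*((39*(-35 - 43)))) = 1/(16*((39*(-78)))) = (1/16)/(-3042) = (1/16)*(-1/3042) = -1/48672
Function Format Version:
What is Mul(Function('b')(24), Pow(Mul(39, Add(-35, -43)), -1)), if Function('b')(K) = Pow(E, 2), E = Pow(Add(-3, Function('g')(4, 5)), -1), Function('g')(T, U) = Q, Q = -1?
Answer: Rational(-1, 48672) ≈ -2.0546e-5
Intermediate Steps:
Function('g')(T, U) = -1
E = Rational(-1, 4) (E = Pow(Add(-3, -1), -1) = Pow(-4, -1) = Rational(-1, 4) ≈ -0.25000)
Function('b')(K) = Rational(1, 16) (Function('b')(K) = Pow(Rational(-1, 4), 2) = Rational(1, 16))
Mul(Function('b')(24), Pow(Mul(39, Add(-35, -43)), -1)) = Mul(Rational(1, 16), Pow(Mul(39, Add(-35, -43)), -1)) = Mul(Rational(1, 16), Pow(Mul(39, -78), -1)) = Mul(Rational(1, 16), Pow(-3042, -1)) = Mul(Rational(1, 16), Rational(-1, 3042)) = Rational(-1, 48672)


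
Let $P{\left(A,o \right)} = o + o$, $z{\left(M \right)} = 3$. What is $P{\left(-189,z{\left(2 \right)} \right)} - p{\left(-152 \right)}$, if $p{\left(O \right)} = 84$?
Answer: $-78$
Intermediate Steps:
$P{\left(A,o \right)} = 2 o$
$P{\left(-189,z{\left(2 \right)} \right)} - p{\left(-152 \right)} = 2 \cdot 3 - 84 = 6 - 84 = -78$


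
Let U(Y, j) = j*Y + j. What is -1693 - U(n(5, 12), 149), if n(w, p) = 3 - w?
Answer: -1544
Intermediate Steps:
U(Y, j) = j + Y*j (U(Y, j) = Y*j + j = j + Y*j)
-1693 - U(n(5, 12), 149) = -1693 - 149*(1 + (3 - 1*5)) = -1693 - 149*(1 + (3 - 5)) = -1693 - 149*(1 - 2) = -1693 - 149*(-1) = -1693 - 1*(-149) = -1693 + 149 = -1544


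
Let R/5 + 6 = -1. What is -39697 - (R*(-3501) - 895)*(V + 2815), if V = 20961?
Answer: -2892152337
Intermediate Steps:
R = -35 (R = -30 + 5*(-1) = -30 - 5 = -35)
-39697 - (R*(-3501) - 895)*(V + 2815) = -39697 - (-35*(-3501) - 895)*(20961 + 2815) = -39697 - (122535 - 895)*23776 = -39697 - 121640*23776 = -39697 - 1*2892112640 = -39697 - 2892112640 = -2892152337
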